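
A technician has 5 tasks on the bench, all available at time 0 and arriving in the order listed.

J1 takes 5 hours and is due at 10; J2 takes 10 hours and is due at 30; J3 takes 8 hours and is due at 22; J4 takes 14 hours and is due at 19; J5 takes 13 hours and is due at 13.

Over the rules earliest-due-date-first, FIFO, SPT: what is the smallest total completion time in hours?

127

EDD (increasing due date): J1 J5 J4 J3 J2.
J1: 0→5
J5: 5→18
J4: 18→32
J3: 32→40
J2: 40→50
Sum = 5+18+32+40+50 = 145.
FIFO (arrival order): J1 J2 J3 J4 J5.
J1: 0→5
J2: 5→15
J3: 15→23
J4: 23→37
J5: 37→50
Sum = 5+15+23+37+50 = 130.
SPT (increasing processing time): J1 J3 J2 J5 J4.
J1: 0→5
J3: 5→13
J2: 13→23
J5: 23→36
J4: 36→50
Sum = 5+13+23+36+50 = 127.
EDD 145, FIFO 130, SPT 127 → minimum 127.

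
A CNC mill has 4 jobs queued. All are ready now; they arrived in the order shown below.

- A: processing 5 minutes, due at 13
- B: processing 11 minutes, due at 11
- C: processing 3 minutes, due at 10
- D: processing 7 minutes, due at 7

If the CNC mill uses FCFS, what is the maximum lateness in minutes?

19

FIFO (arrival order): A B C D.
A: 0→5, due 13, lateness -8
B: 5→16, due 11, lateness 5
C: 16→19, due 10, lateness 9
D: 19→26, due 7, lateness 19
Maximum = 19.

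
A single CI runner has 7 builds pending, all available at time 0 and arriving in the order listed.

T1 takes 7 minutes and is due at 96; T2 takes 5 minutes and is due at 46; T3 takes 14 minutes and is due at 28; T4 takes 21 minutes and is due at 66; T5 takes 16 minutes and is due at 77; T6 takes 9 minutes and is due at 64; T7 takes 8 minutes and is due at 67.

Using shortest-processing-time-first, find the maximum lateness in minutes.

15

SPT (increasing processing time): T2 T1 T7 T6 T3 T5 T4.
T2: 0→5, due 46, lateness -41
T1: 5→12, due 96, lateness -84
T7: 12→20, due 67, lateness -47
T6: 20→29, due 64, lateness -35
T3: 29→43, due 28, lateness 15
T5: 43→59, due 77, lateness -18
T4: 59→80, due 66, lateness 14
Maximum = 15.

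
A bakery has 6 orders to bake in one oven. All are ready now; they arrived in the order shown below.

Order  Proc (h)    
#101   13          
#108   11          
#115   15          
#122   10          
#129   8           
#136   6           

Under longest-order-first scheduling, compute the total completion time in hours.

LPT (decreasing processing time): #115 #101 #108 #122 #129 #136.
#115: 0→15
#101: 15→28
#108: 28→39
#122: 39→49
#129: 49→57
#136: 57→63
Sum = 15+28+39+49+57+63 = 251.

251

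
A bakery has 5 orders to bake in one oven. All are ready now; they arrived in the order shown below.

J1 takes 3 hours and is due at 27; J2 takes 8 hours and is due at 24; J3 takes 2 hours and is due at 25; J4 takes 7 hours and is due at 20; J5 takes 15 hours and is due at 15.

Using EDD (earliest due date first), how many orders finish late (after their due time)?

EDD (increasing due date): J5 J4 J2 J3 J1.
J5: 0→15, due 15, tardiness 0
J4: 15→22, due 20, tardiness 2
J2: 22→30, due 24, tardiness 6
J3: 30→32, due 25, tardiness 7
J1: 32→35, due 27, tardiness 8
Late orders: 4.

4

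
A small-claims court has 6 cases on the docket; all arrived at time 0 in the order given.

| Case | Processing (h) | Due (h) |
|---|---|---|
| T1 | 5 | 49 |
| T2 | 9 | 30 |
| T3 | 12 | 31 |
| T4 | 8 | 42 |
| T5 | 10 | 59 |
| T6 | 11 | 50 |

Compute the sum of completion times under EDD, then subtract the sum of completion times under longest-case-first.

EDD (increasing due date): T2 T3 T4 T1 T6 T5.
T2: 0→9
T3: 9→21
T4: 21→29
T1: 29→34
T6: 34→45
T5: 45→55
Sum = 9+21+29+34+45+55 = 193.
LPT (decreasing processing time): T3 T6 T5 T2 T4 T1.
T3: 0→12
T6: 12→23
T5: 23→33
T2: 33→42
T4: 42→50
T1: 50→55
Sum = 12+23+33+42+50+55 = 215.
Difference = 193 − 215 = -22.

-22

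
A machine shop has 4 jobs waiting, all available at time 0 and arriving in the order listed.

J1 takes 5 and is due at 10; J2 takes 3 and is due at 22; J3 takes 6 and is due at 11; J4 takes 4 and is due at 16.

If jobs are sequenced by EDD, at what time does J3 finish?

EDD (increasing due date): J1 J3 J4 J2.
J1: 0→5
J3: 5→11

11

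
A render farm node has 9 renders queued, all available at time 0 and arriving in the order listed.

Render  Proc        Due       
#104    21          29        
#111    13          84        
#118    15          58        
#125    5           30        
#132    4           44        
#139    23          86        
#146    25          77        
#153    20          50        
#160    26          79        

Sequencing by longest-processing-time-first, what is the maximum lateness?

LPT (decreasing processing time): #160 #146 #139 #104 #153 #118 #111 #125 #132.
#160: 0→26, due 79, lateness -53
#146: 26→51, due 77, lateness -26
#139: 51→74, due 86, lateness -12
#104: 74→95, due 29, lateness 66
#153: 95→115, due 50, lateness 65
#118: 115→130, due 58, lateness 72
#111: 130→143, due 84, lateness 59
#125: 143→148, due 30, lateness 118
#132: 148→152, due 44, lateness 108
Maximum = 118.

118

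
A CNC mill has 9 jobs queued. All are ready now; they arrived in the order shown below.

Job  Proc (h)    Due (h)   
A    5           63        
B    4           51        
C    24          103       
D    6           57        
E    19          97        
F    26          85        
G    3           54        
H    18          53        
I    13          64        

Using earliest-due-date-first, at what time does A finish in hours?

EDD (increasing due date): B H G D A I F E C.
B: 0→4
H: 4→22
G: 22→25
D: 25→31
A: 31→36

36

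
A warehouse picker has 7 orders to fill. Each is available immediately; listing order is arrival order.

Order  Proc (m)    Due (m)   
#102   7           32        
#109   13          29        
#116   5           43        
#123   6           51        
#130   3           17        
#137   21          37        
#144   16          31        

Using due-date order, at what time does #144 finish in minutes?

32

EDD (increasing due date): #130 #109 #144 #102 #137 #116 #123.
#130: 0→3
#109: 3→16
#144: 16→32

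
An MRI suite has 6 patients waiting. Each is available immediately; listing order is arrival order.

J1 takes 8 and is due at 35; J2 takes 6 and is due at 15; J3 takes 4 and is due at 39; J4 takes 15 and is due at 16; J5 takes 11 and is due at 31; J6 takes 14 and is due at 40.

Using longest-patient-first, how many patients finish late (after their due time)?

4

LPT (decreasing processing time): J4 J6 J5 J1 J2 J3.
J4: 0→15, due 16, tardiness 0
J6: 15→29, due 40, tardiness 0
J5: 29→40, due 31, tardiness 9
J1: 40→48, due 35, tardiness 13
J2: 48→54, due 15, tardiness 39
J3: 54→58, due 39, tardiness 19
Late patients: 4.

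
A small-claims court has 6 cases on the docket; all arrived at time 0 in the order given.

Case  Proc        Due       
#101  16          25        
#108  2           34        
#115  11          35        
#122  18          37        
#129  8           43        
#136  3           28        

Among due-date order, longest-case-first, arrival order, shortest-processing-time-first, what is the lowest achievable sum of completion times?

142

EDD (increasing due date): #101 #136 #108 #115 #122 #129.
#101: 0→16
#136: 16→19
#108: 19→21
#115: 21→32
#122: 32→50
#129: 50→58
Sum = 16+19+21+32+50+58 = 196.
LPT (decreasing processing time): #122 #101 #115 #129 #136 #108.
#122: 0→18
#101: 18→34
#115: 34→45
#129: 45→53
#136: 53→56
#108: 56→58
Sum = 18+34+45+53+56+58 = 264.
FIFO (arrival order): #101 #108 #115 #122 #129 #136.
#101: 0→16
#108: 16→18
#115: 18→29
#122: 29→47
#129: 47→55
#136: 55→58
Sum = 16+18+29+47+55+58 = 223.
SPT (increasing processing time): #108 #136 #129 #115 #101 #122.
#108: 0→2
#136: 2→5
#129: 5→13
#115: 13→24
#101: 24→40
#122: 40→58
Sum = 2+5+13+24+40+58 = 142.
EDD 196, LPT 264, FIFO 223, SPT 142 → minimum 142.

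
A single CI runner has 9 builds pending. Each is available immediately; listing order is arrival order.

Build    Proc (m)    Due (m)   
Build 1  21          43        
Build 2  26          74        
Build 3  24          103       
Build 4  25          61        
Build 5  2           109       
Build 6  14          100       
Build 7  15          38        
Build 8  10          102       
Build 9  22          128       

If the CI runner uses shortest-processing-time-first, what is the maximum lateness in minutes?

SPT (increasing processing time): Build 5 Build 8 Build 6 Build 7 Build 1 Build 9 Build 3 Build 4 Build 2.
Build 5: 0→2, due 109, lateness -107
Build 8: 2→12, due 102, lateness -90
Build 6: 12→26, due 100, lateness -74
Build 7: 26→41, due 38, lateness 3
Build 1: 41→62, due 43, lateness 19
Build 9: 62→84, due 128, lateness -44
Build 3: 84→108, due 103, lateness 5
Build 4: 108→133, due 61, lateness 72
Build 2: 133→159, due 74, lateness 85
Maximum = 85.

85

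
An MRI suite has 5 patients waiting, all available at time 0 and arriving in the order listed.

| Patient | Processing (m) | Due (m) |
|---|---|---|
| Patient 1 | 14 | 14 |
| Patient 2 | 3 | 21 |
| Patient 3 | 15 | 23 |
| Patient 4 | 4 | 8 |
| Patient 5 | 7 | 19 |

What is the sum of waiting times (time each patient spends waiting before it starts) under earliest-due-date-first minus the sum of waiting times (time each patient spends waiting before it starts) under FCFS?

EDD (increasing due date): Patient 4 Patient 1 Patient 5 Patient 2 Patient 3.
Patient 4: waits 0, runs 0→4
Patient 1: waits 4, runs 4→18
Patient 5: waits 18, runs 18→25
Patient 2: waits 25, runs 25→28
Patient 3: waits 28, runs 28→43
Sum = 0+4+18+25+28 = 75.
FIFO (arrival order): Patient 1 Patient 2 Patient 3 Patient 4 Patient 5.
Patient 1: waits 0, runs 0→14
Patient 2: waits 14, runs 14→17
Patient 3: waits 17, runs 17→32
Patient 4: waits 32, runs 32→36
Patient 5: waits 36, runs 36→43
Sum = 0+14+17+32+36 = 99.
Difference = 75 − 99 = -24.

-24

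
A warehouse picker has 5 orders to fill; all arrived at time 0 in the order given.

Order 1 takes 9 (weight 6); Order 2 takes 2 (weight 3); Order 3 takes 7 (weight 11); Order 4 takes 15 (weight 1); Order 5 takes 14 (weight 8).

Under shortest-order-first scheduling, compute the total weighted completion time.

SPT (increasing processing time): Order 2 Order 3 Order 1 Order 5 Order 4.
Order 2: finishes 2, weight 3, w·C = 6
Order 3: finishes 9, weight 11, w·C = 99
Order 1: finishes 18, weight 6, w·C = 108
Order 5: finishes 32, weight 8, w·C = 256
Order 4: finishes 47, weight 1, w·C = 47
Sum = 6+99+108+256+47 = 516.

516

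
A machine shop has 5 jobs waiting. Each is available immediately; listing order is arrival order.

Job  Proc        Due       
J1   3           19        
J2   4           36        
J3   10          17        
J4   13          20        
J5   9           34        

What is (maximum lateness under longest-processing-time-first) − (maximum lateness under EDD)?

LPT (decreasing processing time): J4 J3 J5 J2 J1.
J4: 0→13, due 20, lateness -7
J3: 13→23, due 17, lateness 6
J5: 23→32, due 34, lateness -2
J2: 32→36, due 36, lateness 0
J1: 36→39, due 19, lateness 20
Maximum = 20.
EDD (increasing due date): J3 J1 J4 J5 J2.
J3: 0→10, due 17, lateness -7
J1: 10→13, due 19, lateness -6
J4: 13→26, due 20, lateness 6
J5: 26→35, due 34, lateness 1
J2: 35→39, due 36, lateness 3
Maximum = 6.
Difference = 20 − 6 = 14.

14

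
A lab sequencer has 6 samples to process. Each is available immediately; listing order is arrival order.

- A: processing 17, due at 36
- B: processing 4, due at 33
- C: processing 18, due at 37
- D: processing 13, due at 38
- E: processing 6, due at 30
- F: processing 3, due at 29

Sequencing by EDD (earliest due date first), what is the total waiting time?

103

EDD (increasing due date): F E B A C D.
F: waits 0, runs 0→3
E: waits 3, runs 3→9
B: waits 9, runs 9→13
A: waits 13, runs 13→30
C: waits 30, runs 30→48
D: waits 48, runs 48→61
Sum = 0+3+9+13+30+48 = 103.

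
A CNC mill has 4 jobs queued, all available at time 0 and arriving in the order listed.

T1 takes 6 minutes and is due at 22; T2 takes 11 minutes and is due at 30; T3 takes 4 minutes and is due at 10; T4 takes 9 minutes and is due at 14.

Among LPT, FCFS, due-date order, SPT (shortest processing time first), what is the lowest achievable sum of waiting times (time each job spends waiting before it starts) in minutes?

33

LPT (decreasing processing time): T2 T4 T1 T3.
T2: waits 0, runs 0→11
T4: waits 11, runs 11→20
T1: waits 20, runs 20→26
T3: waits 26, runs 26→30
Sum = 0+11+20+26 = 57.
FIFO (arrival order): T1 T2 T3 T4.
T1: waits 0, runs 0→6
T2: waits 6, runs 6→17
T3: waits 17, runs 17→21
T4: waits 21, runs 21→30
Sum = 0+6+17+21 = 44.
EDD (increasing due date): T3 T4 T1 T2.
T3: waits 0, runs 0→4
T4: waits 4, runs 4→13
T1: waits 13, runs 13→19
T2: waits 19, runs 19→30
Sum = 0+4+13+19 = 36.
SPT (increasing processing time): T3 T1 T4 T2.
T3: waits 0, runs 0→4
T1: waits 4, runs 4→10
T4: waits 10, runs 10→19
T2: waits 19, runs 19→30
Sum = 0+4+10+19 = 33.
LPT 57, FIFO 44, EDD 36, SPT 33 → minimum 33.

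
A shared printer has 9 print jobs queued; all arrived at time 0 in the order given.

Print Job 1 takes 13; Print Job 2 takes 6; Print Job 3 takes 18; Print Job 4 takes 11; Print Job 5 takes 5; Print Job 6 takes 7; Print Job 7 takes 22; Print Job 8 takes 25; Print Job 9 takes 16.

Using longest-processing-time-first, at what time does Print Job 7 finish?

47

LPT (decreasing processing time): Print Job 8 Print Job 7 Print Job 3 Print Job 9 Print Job 1 Print Job 4 Print Job 6 Print Job 2 Print Job 5.
Print Job 8: 0→25
Print Job 7: 25→47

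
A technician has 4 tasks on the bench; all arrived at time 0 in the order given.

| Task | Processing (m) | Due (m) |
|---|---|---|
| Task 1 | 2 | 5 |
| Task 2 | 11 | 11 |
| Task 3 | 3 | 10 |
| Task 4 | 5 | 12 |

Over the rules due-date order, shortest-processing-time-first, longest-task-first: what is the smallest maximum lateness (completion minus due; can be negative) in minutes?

9

EDD (increasing due date): Task 1 Task 3 Task 2 Task 4.
Task 1: 0→2, due 5, lateness -3
Task 3: 2→5, due 10, lateness -5
Task 2: 5→16, due 11, lateness 5
Task 4: 16→21, due 12, lateness 9
Maximum = 9.
SPT (increasing processing time): Task 1 Task 3 Task 4 Task 2.
Task 1: 0→2, due 5, lateness -3
Task 3: 2→5, due 10, lateness -5
Task 4: 5→10, due 12, lateness -2
Task 2: 10→21, due 11, lateness 10
Maximum = 10.
LPT (decreasing processing time): Task 2 Task 4 Task 3 Task 1.
Task 2: 0→11, due 11, lateness 0
Task 4: 11→16, due 12, lateness 4
Task 3: 16→19, due 10, lateness 9
Task 1: 19→21, due 5, lateness 16
Maximum = 16.
EDD 9, SPT 10, LPT 16 → minimum 9.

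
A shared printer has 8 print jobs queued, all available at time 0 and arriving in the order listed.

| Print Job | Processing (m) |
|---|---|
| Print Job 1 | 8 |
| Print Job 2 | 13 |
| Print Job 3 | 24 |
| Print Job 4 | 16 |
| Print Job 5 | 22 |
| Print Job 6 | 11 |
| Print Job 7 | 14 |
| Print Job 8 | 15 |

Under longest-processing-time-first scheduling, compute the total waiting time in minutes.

LPT (decreasing processing time): Print Job 3 Print Job 5 Print Job 4 Print Job 8 Print Job 7 Print Job 2 Print Job 6 Print Job 1.
Print Job 3: waits 0, runs 0→24
Print Job 5: waits 24, runs 24→46
Print Job 4: waits 46, runs 46→62
Print Job 8: waits 62, runs 62→77
Print Job 7: waits 77, runs 77→91
Print Job 2: waits 91, runs 91→104
Print Job 6: waits 104, runs 104→115
Print Job 1: waits 115, runs 115→123
Sum = 0+24+46+62+77+91+104+115 = 519.

519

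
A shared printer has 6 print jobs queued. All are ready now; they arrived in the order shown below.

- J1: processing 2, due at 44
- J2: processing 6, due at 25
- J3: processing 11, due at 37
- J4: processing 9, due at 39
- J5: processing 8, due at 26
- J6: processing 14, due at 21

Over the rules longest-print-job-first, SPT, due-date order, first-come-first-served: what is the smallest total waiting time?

87

LPT (decreasing processing time): J6 J3 J4 J5 J2 J1.
J6: waits 0, runs 0→14
J3: waits 14, runs 14→25
J4: waits 25, runs 25→34
J5: waits 34, runs 34→42
J2: waits 42, runs 42→48
J1: waits 48, runs 48→50
Sum = 0+14+25+34+42+48 = 163.
SPT (increasing processing time): J1 J2 J5 J4 J3 J6.
J1: waits 0, runs 0→2
J2: waits 2, runs 2→8
J5: waits 8, runs 8→16
J4: waits 16, runs 16→25
J3: waits 25, runs 25→36
J6: waits 36, runs 36→50
Sum = 0+2+8+16+25+36 = 87.
EDD (increasing due date): J6 J2 J5 J3 J4 J1.
J6: waits 0, runs 0→14
J2: waits 14, runs 14→20
J5: waits 20, runs 20→28
J3: waits 28, runs 28→39
J4: waits 39, runs 39→48
J1: waits 48, runs 48→50
Sum = 0+14+20+28+39+48 = 149.
FIFO (arrival order): J1 J2 J3 J4 J5 J6.
J1: waits 0, runs 0→2
J2: waits 2, runs 2→8
J3: waits 8, runs 8→19
J4: waits 19, runs 19→28
J5: waits 28, runs 28→36
J6: waits 36, runs 36→50
Sum = 0+2+8+19+28+36 = 93.
LPT 163, SPT 87, EDD 149, FIFO 93 → minimum 87.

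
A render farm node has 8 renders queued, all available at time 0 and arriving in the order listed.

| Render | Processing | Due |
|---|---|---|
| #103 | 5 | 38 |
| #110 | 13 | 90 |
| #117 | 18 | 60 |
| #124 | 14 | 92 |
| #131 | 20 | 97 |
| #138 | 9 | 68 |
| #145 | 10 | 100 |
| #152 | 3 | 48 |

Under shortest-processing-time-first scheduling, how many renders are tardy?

1

SPT (increasing processing time): #152 #103 #138 #145 #110 #124 #117 #131.
#152: 0→3, due 48, tardiness 0
#103: 3→8, due 38, tardiness 0
#138: 8→17, due 68, tardiness 0
#145: 17→27, due 100, tardiness 0
#110: 27→40, due 90, tardiness 0
#124: 40→54, due 92, tardiness 0
#117: 54→72, due 60, tardiness 12
#131: 72→92, due 97, tardiness 0
Late renders: 1.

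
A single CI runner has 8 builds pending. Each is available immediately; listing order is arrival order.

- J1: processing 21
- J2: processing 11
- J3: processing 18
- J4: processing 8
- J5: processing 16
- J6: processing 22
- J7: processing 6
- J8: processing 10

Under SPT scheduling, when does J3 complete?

69

SPT (increasing processing time): J7 J4 J8 J2 J5 J3 J1 J6.
J7: 0→6
J4: 6→14
J8: 14→24
J2: 24→35
J5: 35→51
J3: 51→69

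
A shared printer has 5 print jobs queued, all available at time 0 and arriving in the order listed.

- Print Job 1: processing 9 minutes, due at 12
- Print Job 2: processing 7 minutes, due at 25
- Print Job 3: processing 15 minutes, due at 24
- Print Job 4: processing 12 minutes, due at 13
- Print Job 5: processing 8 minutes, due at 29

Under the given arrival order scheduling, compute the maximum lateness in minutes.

30

FIFO (arrival order): Print Job 1 Print Job 2 Print Job 3 Print Job 4 Print Job 5.
Print Job 1: 0→9, due 12, lateness -3
Print Job 2: 9→16, due 25, lateness -9
Print Job 3: 16→31, due 24, lateness 7
Print Job 4: 31→43, due 13, lateness 30
Print Job 5: 43→51, due 29, lateness 22
Maximum = 30.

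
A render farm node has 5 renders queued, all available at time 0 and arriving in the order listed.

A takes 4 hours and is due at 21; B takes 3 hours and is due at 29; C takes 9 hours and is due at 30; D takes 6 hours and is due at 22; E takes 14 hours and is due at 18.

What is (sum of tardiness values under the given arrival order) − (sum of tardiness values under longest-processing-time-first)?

-8

FIFO (arrival order): A B C D E.
A: 0→4, due 21, tardiness 0
B: 4→7, due 29, tardiness 0
C: 7→16, due 30, tardiness 0
D: 16→22, due 22, tardiness 0
E: 22→36, due 18, tardiness 18
Sum = 0+0+0+0+18 = 18.
LPT (decreasing processing time): E C D A B.
E: 0→14, due 18, tardiness 0
C: 14→23, due 30, tardiness 0
D: 23→29, due 22, tardiness 7
A: 29→33, due 21, tardiness 12
B: 33→36, due 29, tardiness 7
Sum = 0+0+7+12+7 = 26.
Difference = 18 − 26 = -8.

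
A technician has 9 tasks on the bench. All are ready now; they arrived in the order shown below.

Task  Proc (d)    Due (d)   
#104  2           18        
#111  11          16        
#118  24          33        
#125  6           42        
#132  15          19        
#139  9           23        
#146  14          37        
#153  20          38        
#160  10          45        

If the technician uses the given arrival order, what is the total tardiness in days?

FIFO (arrival order): #104 #111 #118 #125 #132 #139 #146 #153 #160.
#104: 0→2, due 18, tardiness 0
#111: 2→13, due 16, tardiness 0
#118: 13→37, due 33, tardiness 4
#125: 37→43, due 42, tardiness 1
#132: 43→58, due 19, tardiness 39
#139: 58→67, due 23, tardiness 44
#146: 67→81, due 37, tardiness 44
#153: 81→101, due 38, tardiness 63
#160: 101→111, due 45, tardiness 66
Sum = 0+0+4+1+39+44+44+63+66 = 261.

261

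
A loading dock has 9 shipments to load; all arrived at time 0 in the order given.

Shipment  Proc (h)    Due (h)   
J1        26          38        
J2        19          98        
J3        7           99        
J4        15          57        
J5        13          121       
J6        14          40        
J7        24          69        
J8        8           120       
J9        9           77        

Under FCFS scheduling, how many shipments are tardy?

5

FIFO (arrival order): J1 J2 J3 J4 J5 J6 J7 J8 J9.
J1: 0→26, due 38, tardiness 0
J2: 26→45, due 98, tardiness 0
J3: 45→52, due 99, tardiness 0
J4: 52→67, due 57, tardiness 10
J5: 67→80, due 121, tardiness 0
J6: 80→94, due 40, tardiness 54
J7: 94→118, due 69, tardiness 49
J8: 118→126, due 120, tardiness 6
J9: 126→135, due 77, tardiness 58
Late shipments: 5.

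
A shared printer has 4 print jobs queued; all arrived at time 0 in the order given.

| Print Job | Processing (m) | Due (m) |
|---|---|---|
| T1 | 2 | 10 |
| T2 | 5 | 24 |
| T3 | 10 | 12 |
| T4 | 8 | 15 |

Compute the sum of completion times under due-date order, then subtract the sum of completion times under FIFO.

8

EDD (increasing due date): T1 T3 T4 T2.
T1: 0→2
T3: 2→12
T4: 12→20
T2: 20→25
Sum = 2+12+20+25 = 59.
FIFO (arrival order): T1 T2 T3 T4.
T1: 0→2
T2: 2→7
T3: 7→17
T4: 17→25
Sum = 2+7+17+25 = 51.
Difference = 59 − 51 = 8.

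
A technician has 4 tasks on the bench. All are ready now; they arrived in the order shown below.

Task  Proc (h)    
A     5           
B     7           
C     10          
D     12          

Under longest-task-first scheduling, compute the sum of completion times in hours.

LPT (decreasing processing time): D C B A.
D: 0→12
C: 12→22
B: 22→29
A: 29→34
Sum = 12+22+29+34 = 97.

97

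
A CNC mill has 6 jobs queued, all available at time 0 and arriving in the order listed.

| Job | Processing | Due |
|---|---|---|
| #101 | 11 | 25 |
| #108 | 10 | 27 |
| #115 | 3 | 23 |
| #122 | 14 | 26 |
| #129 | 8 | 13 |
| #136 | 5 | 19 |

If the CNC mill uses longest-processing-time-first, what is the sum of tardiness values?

LPT (decreasing processing time): #122 #101 #108 #129 #136 #115.
#122: 0→14, due 26, tardiness 0
#101: 14→25, due 25, tardiness 0
#108: 25→35, due 27, tardiness 8
#129: 35→43, due 13, tardiness 30
#136: 43→48, due 19, tardiness 29
#115: 48→51, due 23, tardiness 28
Sum = 0+0+8+30+29+28 = 95.

95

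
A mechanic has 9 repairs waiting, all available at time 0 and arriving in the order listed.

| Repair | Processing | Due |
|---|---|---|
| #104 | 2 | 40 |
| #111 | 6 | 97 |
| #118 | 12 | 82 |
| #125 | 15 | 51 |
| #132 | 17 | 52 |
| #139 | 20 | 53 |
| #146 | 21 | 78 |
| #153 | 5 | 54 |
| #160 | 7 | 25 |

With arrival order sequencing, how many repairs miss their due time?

FIFO (arrival order): #104 #111 #118 #125 #132 #139 #146 #153 #160.
#104: 0→2, due 40, tardiness 0
#111: 2→8, due 97, tardiness 0
#118: 8→20, due 82, tardiness 0
#125: 20→35, due 51, tardiness 0
#132: 35→52, due 52, tardiness 0
#139: 52→72, due 53, tardiness 19
#146: 72→93, due 78, tardiness 15
#153: 93→98, due 54, tardiness 44
#160: 98→105, due 25, tardiness 80
Late repairs: 4.

4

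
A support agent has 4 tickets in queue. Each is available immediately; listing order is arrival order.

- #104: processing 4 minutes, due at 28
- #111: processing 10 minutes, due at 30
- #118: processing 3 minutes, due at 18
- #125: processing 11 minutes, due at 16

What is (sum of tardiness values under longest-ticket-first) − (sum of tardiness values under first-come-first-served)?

-2

LPT (decreasing processing time): #125 #111 #104 #118.
#125: 0→11, due 16, tardiness 0
#111: 11→21, due 30, tardiness 0
#104: 21→25, due 28, tardiness 0
#118: 25→28, due 18, tardiness 10
Sum = 0+0+0+10 = 10.
FIFO (arrival order): #104 #111 #118 #125.
#104: 0→4, due 28, tardiness 0
#111: 4→14, due 30, tardiness 0
#118: 14→17, due 18, tardiness 0
#125: 17→28, due 16, tardiness 12
Sum = 0+0+0+12 = 12.
Difference = 10 − 12 = -2.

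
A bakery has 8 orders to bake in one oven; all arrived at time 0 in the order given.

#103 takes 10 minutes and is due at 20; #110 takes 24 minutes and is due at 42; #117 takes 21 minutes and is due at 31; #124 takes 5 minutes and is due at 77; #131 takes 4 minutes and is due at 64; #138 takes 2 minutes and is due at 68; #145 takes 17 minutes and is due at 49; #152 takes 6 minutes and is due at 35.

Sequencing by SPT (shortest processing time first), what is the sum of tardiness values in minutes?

SPT (increasing processing time): #138 #131 #124 #152 #103 #145 #117 #110.
#138: 0→2, due 68, tardiness 0
#131: 2→6, due 64, tardiness 0
#124: 6→11, due 77, tardiness 0
#152: 11→17, due 35, tardiness 0
#103: 17→27, due 20, tardiness 7
#145: 27→44, due 49, tardiness 0
#117: 44→65, due 31, tardiness 34
#110: 65→89, due 42, tardiness 47
Sum = 0+0+0+0+7+0+34+47 = 88.

88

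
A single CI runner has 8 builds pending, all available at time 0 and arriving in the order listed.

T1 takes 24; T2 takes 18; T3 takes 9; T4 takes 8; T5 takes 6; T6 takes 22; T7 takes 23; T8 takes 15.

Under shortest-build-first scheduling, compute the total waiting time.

SPT (increasing processing time): T5 T4 T3 T8 T2 T6 T7 T1.
T5: waits 0, runs 0→6
T4: waits 6, runs 6→14
T3: waits 14, runs 14→23
T8: waits 23, runs 23→38
T2: waits 38, runs 38→56
T6: waits 56, runs 56→78
T7: waits 78, runs 78→101
T1: waits 101, runs 101→125
Sum = 0+6+14+23+38+56+78+101 = 316.

316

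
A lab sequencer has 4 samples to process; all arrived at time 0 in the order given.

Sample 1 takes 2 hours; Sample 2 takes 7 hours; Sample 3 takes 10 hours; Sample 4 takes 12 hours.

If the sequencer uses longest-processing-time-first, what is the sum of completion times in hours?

LPT (decreasing processing time): Sample 4 Sample 3 Sample 2 Sample 1.
Sample 4: 0→12
Sample 3: 12→22
Sample 2: 22→29
Sample 1: 29→31
Sum = 12+22+29+31 = 94.

94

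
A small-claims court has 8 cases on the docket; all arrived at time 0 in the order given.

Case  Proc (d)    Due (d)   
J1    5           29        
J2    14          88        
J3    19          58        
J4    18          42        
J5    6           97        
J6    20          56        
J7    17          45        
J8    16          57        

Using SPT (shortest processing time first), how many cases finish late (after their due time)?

SPT (increasing processing time): J1 J5 J2 J8 J7 J4 J3 J6.
J1: 0→5, due 29, tardiness 0
J5: 5→11, due 97, tardiness 0
J2: 11→25, due 88, tardiness 0
J8: 25→41, due 57, tardiness 0
J7: 41→58, due 45, tardiness 13
J4: 58→76, due 42, tardiness 34
J3: 76→95, due 58, tardiness 37
J6: 95→115, due 56, tardiness 59
Late cases: 4.

4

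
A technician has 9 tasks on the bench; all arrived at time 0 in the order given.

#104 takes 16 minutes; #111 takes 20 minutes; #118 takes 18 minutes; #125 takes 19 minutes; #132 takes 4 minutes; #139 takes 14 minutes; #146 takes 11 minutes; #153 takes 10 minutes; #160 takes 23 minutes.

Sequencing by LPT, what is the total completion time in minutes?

801

LPT (decreasing processing time): #160 #111 #125 #118 #104 #139 #146 #153 #132.
#160: 0→23
#111: 23→43
#125: 43→62
#118: 62→80
#104: 80→96
#139: 96→110
#146: 110→121
#153: 121→131
#132: 131→135
Sum = 23+43+62+80+96+110+121+131+135 = 801.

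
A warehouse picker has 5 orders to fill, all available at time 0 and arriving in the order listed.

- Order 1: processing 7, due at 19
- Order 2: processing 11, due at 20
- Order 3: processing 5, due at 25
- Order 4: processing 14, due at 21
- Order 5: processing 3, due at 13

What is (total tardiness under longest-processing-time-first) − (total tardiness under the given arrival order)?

LPT (decreasing processing time): Order 4 Order 2 Order 1 Order 3 Order 5.
Order 4: 0→14, due 21, tardiness 0
Order 2: 14→25, due 20, tardiness 5
Order 1: 25→32, due 19, tardiness 13
Order 3: 32→37, due 25, tardiness 12
Order 5: 37→40, due 13, tardiness 27
Sum = 0+5+13+12+27 = 57.
FIFO (arrival order): Order 1 Order 2 Order 3 Order 4 Order 5.
Order 1: 0→7, due 19, tardiness 0
Order 2: 7→18, due 20, tardiness 0
Order 3: 18→23, due 25, tardiness 0
Order 4: 23→37, due 21, tardiness 16
Order 5: 37→40, due 13, tardiness 27
Sum = 0+0+0+16+27 = 43.
Difference = 57 − 43 = 14.

14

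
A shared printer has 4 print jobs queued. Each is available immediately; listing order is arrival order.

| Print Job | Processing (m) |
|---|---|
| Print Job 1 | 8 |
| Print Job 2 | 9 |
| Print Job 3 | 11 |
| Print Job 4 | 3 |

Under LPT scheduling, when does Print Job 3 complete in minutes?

11

LPT (decreasing processing time): Print Job 3 Print Job 2 Print Job 1 Print Job 4.
Print Job 3: 0→11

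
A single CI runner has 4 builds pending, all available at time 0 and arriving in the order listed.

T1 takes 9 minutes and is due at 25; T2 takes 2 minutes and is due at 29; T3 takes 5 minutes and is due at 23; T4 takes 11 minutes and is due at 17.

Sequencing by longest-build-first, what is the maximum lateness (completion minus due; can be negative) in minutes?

LPT (decreasing processing time): T4 T1 T3 T2.
T4: 0→11, due 17, lateness -6
T1: 11→20, due 25, lateness -5
T3: 20→25, due 23, lateness 2
T2: 25→27, due 29, lateness -2
Maximum = 2.

2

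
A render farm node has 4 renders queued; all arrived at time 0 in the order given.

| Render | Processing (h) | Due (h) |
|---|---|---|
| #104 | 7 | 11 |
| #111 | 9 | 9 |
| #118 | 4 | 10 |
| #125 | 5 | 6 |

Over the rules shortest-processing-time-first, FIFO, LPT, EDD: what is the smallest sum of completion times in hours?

SPT (increasing processing time): #118 #125 #104 #111.
#118: 0→4
#125: 4→9
#104: 9→16
#111: 16→25
Sum = 4+9+16+25 = 54.
FIFO (arrival order): #104 #111 #118 #125.
#104: 0→7
#111: 7→16
#118: 16→20
#125: 20→25
Sum = 7+16+20+25 = 68.
LPT (decreasing processing time): #111 #104 #125 #118.
#111: 0→9
#104: 9→16
#125: 16→21
#118: 21→25
Sum = 9+16+21+25 = 71.
EDD (increasing due date): #125 #111 #118 #104.
#125: 0→5
#111: 5→14
#118: 14→18
#104: 18→25
Sum = 5+14+18+25 = 62.
SPT 54, FIFO 68, LPT 71, EDD 62 → minimum 54.

54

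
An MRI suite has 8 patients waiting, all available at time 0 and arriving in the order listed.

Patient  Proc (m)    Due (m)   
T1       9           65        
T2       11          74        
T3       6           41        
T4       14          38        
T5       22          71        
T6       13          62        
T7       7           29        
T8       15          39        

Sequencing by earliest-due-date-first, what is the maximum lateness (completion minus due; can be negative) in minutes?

EDD (increasing due date): T7 T4 T8 T3 T6 T1 T5 T2.
T7: 0→7, due 29, lateness -22
T4: 7→21, due 38, lateness -17
T8: 21→36, due 39, lateness -3
T3: 36→42, due 41, lateness 1
T6: 42→55, due 62, lateness -7
T1: 55→64, due 65, lateness -1
T5: 64→86, due 71, lateness 15
T2: 86→97, due 74, lateness 23
Maximum = 23.

23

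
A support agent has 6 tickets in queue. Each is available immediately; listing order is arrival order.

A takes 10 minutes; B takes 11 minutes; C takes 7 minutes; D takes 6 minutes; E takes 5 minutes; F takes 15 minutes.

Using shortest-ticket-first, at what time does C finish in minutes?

SPT (increasing processing time): E D C A B F.
E: 0→5
D: 5→11
C: 11→18

18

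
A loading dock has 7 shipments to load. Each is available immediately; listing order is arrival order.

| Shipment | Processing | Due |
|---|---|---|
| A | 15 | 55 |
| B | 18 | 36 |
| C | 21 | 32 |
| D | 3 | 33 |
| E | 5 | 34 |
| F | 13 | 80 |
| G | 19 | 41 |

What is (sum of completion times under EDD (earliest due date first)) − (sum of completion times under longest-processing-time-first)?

-101

EDD (increasing due date): C D E B G A F.
C: 0→21
D: 21→24
E: 24→29
B: 29→47
G: 47→66
A: 66→81
F: 81→94
Sum = 21+24+29+47+66+81+94 = 362.
LPT (decreasing processing time): C G B A F E D.
C: 0→21
G: 21→40
B: 40→58
A: 58→73
F: 73→86
E: 86→91
D: 91→94
Sum = 21+40+58+73+86+91+94 = 463.
Difference = 362 − 463 = -101.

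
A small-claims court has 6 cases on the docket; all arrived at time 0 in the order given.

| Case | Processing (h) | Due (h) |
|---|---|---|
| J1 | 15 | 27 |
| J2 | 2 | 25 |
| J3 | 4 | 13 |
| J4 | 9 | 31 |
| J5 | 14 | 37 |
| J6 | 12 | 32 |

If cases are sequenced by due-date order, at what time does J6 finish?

EDD (increasing due date): J3 J2 J1 J4 J6 J5.
J3: 0→4
J2: 4→6
J1: 6→21
J4: 21→30
J6: 30→42

42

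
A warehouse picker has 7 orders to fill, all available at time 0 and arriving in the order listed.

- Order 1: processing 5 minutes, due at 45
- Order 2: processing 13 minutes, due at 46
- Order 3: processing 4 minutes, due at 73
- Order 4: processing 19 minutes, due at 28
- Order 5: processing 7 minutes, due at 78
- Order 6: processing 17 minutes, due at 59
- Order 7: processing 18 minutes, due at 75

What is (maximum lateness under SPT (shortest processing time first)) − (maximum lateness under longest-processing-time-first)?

SPT (increasing processing time): Order 3 Order 1 Order 5 Order 2 Order 6 Order 7 Order 4.
Order 3: 0→4, due 73, lateness -69
Order 1: 4→9, due 45, lateness -36
Order 5: 9→16, due 78, lateness -62
Order 2: 16→29, due 46, lateness -17
Order 6: 29→46, due 59, lateness -13
Order 7: 46→64, due 75, lateness -11
Order 4: 64→83, due 28, lateness 55
Maximum = 55.
LPT (decreasing processing time): Order 4 Order 7 Order 6 Order 2 Order 5 Order 1 Order 3.
Order 4: 0→19, due 28, lateness -9
Order 7: 19→37, due 75, lateness -38
Order 6: 37→54, due 59, lateness -5
Order 2: 54→67, due 46, lateness 21
Order 5: 67→74, due 78, lateness -4
Order 1: 74→79, due 45, lateness 34
Order 3: 79→83, due 73, lateness 10
Maximum = 34.
Difference = 55 − 34 = 21.

21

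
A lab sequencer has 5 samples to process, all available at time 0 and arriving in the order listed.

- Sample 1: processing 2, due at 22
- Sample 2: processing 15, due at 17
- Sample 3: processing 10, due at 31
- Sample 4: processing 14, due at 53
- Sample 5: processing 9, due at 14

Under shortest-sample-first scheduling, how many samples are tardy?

1

SPT (increasing processing time): Sample 1 Sample 5 Sample 3 Sample 4 Sample 2.
Sample 1: 0→2, due 22, tardiness 0
Sample 5: 2→11, due 14, tardiness 0
Sample 3: 11→21, due 31, tardiness 0
Sample 4: 21→35, due 53, tardiness 0
Sample 2: 35→50, due 17, tardiness 33
Late samples: 1.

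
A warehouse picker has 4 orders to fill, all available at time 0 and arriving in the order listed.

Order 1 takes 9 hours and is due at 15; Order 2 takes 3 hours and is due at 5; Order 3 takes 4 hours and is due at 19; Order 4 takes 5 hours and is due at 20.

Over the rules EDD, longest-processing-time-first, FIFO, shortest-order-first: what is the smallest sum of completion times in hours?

EDD (increasing due date): Order 2 Order 1 Order 3 Order 4.
Order 2: 0→3
Order 1: 3→12
Order 3: 12→16
Order 4: 16→21
Sum = 3+12+16+21 = 52.
LPT (decreasing processing time): Order 1 Order 4 Order 3 Order 2.
Order 1: 0→9
Order 4: 9→14
Order 3: 14→18
Order 2: 18→21
Sum = 9+14+18+21 = 62.
FIFO (arrival order): Order 1 Order 2 Order 3 Order 4.
Order 1: 0→9
Order 2: 9→12
Order 3: 12→16
Order 4: 16→21
Sum = 9+12+16+21 = 58.
SPT (increasing processing time): Order 2 Order 3 Order 4 Order 1.
Order 2: 0→3
Order 3: 3→7
Order 4: 7→12
Order 1: 12→21
Sum = 3+7+12+21 = 43.
EDD 52, LPT 62, FIFO 58, SPT 43 → minimum 43.

43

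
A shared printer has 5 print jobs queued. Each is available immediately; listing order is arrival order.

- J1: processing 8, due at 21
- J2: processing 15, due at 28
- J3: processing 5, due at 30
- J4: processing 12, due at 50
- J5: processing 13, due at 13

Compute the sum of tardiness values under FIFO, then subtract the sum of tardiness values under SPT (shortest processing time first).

-10

FIFO (arrival order): J1 J2 J3 J4 J5.
J1: 0→8, due 21, tardiness 0
J2: 8→23, due 28, tardiness 0
J3: 23→28, due 30, tardiness 0
J4: 28→40, due 50, tardiness 0
J5: 40→53, due 13, tardiness 40
Sum = 0+0+0+0+40 = 40.
SPT (increasing processing time): J3 J1 J4 J5 J2.
J3: 0→5, due 30, tardiness 0
J1: 5→13, due 21, tardiness 0
J4: 13→25, due 50, tardiness 0
J5: 25→38, due 13, tardiness 25
J2: 38→53, due 28, tardiness 25
Sum = 0+0+0+25+25 = 50.
Difference = 40 − 50 = -10.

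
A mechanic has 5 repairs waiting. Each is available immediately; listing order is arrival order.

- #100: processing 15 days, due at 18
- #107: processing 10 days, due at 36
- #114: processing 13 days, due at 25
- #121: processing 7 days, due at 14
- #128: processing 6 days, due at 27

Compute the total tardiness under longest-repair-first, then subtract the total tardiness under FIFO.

-8

LPT (decreasing processing time): #100 #114 #107 #121 #128.
#100: 0→15, due 18, tardiness 0
#114: 15→28, due 25, tardiness 3
#107: 28→38, due 36, tardiness 2
#121: 38→45, due 14, tardiness 31
#128: 45→51, due 27, tardiness 24
Sum = 0+3+2+31+24 = 60.
FIFO (arrival order): #100 #107 #114 #121 #128.
#100: 0→15, due 18, tardiness 0
#107: 15→25, due 36, tardiness 0
#114: 25→38, due 25, tardiness 13
#121: 38→45, due 14, tardiness 31
#128: 45→51, due 27, tardiness 24
Sum = 0+0+13+31+24 = 68.
Difference = 60 − 68 = -8.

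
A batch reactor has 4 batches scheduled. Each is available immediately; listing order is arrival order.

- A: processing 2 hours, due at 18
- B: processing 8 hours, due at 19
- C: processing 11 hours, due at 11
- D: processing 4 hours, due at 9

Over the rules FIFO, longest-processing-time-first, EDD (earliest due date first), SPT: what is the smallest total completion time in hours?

FIFO (arrival order): A B C D.
A: 0→2
B: 2→10
C: 10→21
D: 21→25
Sum = 2+10+21+25 = 58.
LPT (decreasing processing time): C B D A.
C: 0→11
B: 11→19
D: 19→23
A: 23→25
Sum = 11+19+23+25 = 78.
EDD (increasing due date): D C A B.
D: 0→4
C: 4→15
A: 15→17
B: 17→25
Sum = 4+15+17+25 = 61.
SPT (increasing processing time): A D B C.
A: 0→2
D: 2→6
B: 6→14
C: 14→25
Sum = 2+6+14+25 = 47.
FIFO 58, LPT 78, EDD 61, SPT 47 → minimum 47.

47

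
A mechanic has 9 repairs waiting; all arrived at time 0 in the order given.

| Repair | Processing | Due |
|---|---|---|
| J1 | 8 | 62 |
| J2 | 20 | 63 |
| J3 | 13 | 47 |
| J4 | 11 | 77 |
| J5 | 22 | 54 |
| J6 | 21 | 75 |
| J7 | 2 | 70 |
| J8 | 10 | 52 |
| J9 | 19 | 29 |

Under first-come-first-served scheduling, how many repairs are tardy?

FIFO (arrival order): J1 J2 J3 J4 J5 J6 J7 J8 J9.
J1: 0→8, due 62, tardiness 0
J2: 8→28, due 63, tardiness 0
J3: 28→41, due 47, tardiness 0
J4: 41→52, due 77, tardiness 0
J5: 52→74, due 54, tardiness 20
J6: 74→95, due 75, tardiness 20
J7: 95→97, due 70, tardiness 27
J8: 97→107, due 52, tardiness 55
J9: 107→126, due 29, tardiness 97
Late repairs: 5.

5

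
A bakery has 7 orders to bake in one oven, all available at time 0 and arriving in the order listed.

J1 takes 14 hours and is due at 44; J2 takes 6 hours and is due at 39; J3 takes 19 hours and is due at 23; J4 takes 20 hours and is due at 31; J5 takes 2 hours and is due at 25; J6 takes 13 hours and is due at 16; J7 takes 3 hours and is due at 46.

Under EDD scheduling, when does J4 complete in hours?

EDD (increasing due date): J6 J3 J5 J4 J2 J1 J7.
J6: 0→13
J3: 13→32
J5: 32→34
J4: 34→54

54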